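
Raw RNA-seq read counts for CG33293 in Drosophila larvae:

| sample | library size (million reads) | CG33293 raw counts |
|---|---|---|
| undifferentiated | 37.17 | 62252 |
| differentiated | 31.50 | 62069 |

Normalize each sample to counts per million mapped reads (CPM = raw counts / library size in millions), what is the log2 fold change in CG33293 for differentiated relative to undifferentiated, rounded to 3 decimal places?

0.235

CPM(undifferentiated) = 62252 / 37.17 = 1674.7915
CPM(differentiated) = 62069 / 31.50 = 1970.4444
Fold change = 1970.4444 / 1674.7915 = 1.17653
log2(1.17653) = 0.2345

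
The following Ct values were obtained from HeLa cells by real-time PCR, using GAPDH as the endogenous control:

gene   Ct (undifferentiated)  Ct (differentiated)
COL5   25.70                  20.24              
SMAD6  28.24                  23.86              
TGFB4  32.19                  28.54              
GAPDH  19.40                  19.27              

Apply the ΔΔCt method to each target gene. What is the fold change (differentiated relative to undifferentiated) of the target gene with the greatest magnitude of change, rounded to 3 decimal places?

COL5: ΔΔCt = (20.24−19.27) − (25.70−19.40) = 0.97 − 6.30 = -5.33; fold change = 2^5.33 = 40.224
SMAD6: ΔΔCt = (23.86−19.27) − (28.24−19.40) = 4.59 − 8.84 = -4.25; fold change = 2^4.25 = 19.027
TGFB4: ΔΔCt = (28.54−19.27) − (32.19−19.40) = 9.27 − 12.79 = -3.52; fold change = 2^3.52 = 11.472
COL5 has the largest |ΔΔCt| = 5.33.

40.224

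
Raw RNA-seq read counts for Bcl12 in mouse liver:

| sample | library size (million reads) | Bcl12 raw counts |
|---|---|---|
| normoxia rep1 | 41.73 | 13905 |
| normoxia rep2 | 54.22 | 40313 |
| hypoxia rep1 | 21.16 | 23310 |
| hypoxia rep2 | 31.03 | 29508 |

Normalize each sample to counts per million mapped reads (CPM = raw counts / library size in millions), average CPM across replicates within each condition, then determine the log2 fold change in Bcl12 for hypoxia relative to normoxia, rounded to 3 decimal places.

CPM(normoxia rep1) = 13905 / 41.73 = 333.2135
CPM(normoxia rep2) = 40313 / 54.22 = 743.5079
CPM(hypoxia rep1) = 23310 / 21.16 = 1101.6068
CPM(hypoxia rep2) = 29508 / 31.03 = 950.9507
mean CPM(normoxia) = 538.3607; mean CPM(hypoxia) = 1026.2787
Fold change = 1026.2787 / 538.3607 = 1.90630
log2(1.90630) = 0.9308

0.931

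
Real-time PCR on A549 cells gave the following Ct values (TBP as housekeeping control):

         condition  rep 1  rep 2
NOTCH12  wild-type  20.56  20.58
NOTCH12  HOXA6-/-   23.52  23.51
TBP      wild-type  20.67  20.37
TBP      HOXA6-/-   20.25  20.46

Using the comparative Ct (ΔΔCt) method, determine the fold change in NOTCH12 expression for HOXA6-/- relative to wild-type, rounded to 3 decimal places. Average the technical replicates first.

0.116

Mean Ct: NOTCH12 wild-type 20.570; NOTCH12 HOXA6-/- 23.515; TBP wild-type 20.520; TBP HOXA6-/- 20.355
ΔCt(wild-type) = 20.570 − 20.520 = 0.050
ΔCt(HOXA6-/-) = 23.515 − 20.355 = 3.160
ΔΔCt = 3.160 − 0.050 = 3.110
Fold change = 2^(−3.110) = 0.1158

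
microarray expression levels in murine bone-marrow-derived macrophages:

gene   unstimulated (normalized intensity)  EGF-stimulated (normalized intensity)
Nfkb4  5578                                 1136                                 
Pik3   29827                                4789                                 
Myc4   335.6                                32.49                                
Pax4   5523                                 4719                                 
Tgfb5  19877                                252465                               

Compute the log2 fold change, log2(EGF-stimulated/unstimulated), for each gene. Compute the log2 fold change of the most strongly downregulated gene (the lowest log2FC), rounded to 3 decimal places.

log2(1136/5578) = -2.296  (Nfkb4)
log2(4789/29827) = -2.639  (Pik3)
log2(32.49/335.6) = -3.369  (Myc4)
log2(4719/5523) = -0.227  (Pax4)
log2(252465/19877) = 3.667  (Tgfb5)
Myc4 is most strongly downregulated.

-3.369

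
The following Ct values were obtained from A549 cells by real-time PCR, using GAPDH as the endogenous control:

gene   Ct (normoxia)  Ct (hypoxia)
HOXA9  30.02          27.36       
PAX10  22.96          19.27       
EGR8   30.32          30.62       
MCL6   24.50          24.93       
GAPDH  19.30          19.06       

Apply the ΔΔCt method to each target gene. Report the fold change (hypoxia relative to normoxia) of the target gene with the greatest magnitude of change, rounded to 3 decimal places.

10.928

HOXA9: ΔΔCt = (27.36−19.06) − (30.02−19.30) = 8.30 − 10.72 = -2.42; fold change = 2^2.42 = 5.352
PAX10: ΔΔCt = (19.27−19.06) − (22.96−19.30) = 0.21 − 3.66 = -3.45; fold change = 2^3.45 = 10.928
EGR8: ΔΔCt = (30.62−19.06) − (30.32−19.30) = 11.56 − 11.02 = 0.54; fold change = 2^-0.54 = 0.688
MCL6: ΔΔCt = (24.93−19.06) − (24.50−19.30) = 5.87 − 5.20 = 0.67; fold change = 2^-0.67 = 0.629
PAX10 has the largest |ΔΔCt| = 3.45.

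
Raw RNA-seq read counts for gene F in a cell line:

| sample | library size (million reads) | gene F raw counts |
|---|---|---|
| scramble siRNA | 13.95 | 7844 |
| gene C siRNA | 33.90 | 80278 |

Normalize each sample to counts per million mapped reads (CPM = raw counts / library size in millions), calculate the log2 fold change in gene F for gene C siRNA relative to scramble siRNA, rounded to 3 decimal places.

CPM(scramble siRNA) = 7844 / 13.95 = 562.2939
CPM(gene C siRNA) = 80278 / 33.90 = 2368.0826
Fold change = 2368.0826 / 562.2939 = 4.21147
log2(4.21147) = 2.0743

2.074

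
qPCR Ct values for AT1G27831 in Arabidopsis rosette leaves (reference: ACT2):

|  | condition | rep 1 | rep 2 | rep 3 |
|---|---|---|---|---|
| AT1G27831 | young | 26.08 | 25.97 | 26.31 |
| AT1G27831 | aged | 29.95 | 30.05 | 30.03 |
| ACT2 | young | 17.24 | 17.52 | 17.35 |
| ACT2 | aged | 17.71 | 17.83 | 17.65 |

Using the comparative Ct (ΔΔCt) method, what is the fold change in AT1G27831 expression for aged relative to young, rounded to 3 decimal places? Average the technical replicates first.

0.087

Mean Ct: AT1G27831 young 26.120; AT1G27831 aged 30.010; ACT2 young 17.370; ACT2 aged 17.730
ΔCt(young) = 26.120 − 17.370 = 8.750
ΔCt(aged) = 30.010 − 17.730 = 12.280
ΔΔCt = 12.280 − 8.750 = 3.530
Fold change = 2^(−3.530) = 0.0866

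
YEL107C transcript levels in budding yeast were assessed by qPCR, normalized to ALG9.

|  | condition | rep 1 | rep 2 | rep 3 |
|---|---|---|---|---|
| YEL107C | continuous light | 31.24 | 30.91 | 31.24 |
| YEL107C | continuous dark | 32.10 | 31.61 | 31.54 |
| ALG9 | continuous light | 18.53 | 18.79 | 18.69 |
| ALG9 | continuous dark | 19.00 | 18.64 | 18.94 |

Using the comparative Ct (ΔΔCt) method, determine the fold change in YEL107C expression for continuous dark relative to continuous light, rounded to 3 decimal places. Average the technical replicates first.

0.742

Mean Ct: YEL107C continuous light 31.130; YEL107C continuous dark 31.750; ALG9 continuous light 18.670; ALG9 continuous dark 18.860
ΔCt(continuous light) = 31.130 − 18.670 = 12.460
ΔCt(continuous dark) = 31.750 − 18.860 = 12.890
ΔΔCt = 12.890 − 12.460 = 0.430
Fold change = 2^(−0.430) = 0.7423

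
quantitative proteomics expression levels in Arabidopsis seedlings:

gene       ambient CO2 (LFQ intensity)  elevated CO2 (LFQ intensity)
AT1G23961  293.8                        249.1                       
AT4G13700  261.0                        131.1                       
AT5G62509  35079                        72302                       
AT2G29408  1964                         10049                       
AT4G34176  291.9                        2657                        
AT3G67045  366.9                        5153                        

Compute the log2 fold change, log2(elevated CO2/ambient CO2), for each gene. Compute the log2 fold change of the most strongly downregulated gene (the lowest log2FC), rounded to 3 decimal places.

-0.993

log2(249.1/293.8) = -0.238  (AT1G23961)
log2(131.1/261.0) = -0.993  (AT4G13700)
log2(72302/35079) = 1.043  (AT5G62509)
log2(10049/1964) = 2.355  (AT2G29408)
log2(2657/291.9) = 3.186  (AT4G34176)
log2(5153/366.9) = 3.812  (AT3G67045)
AT4G13700 is most strongly downregulated.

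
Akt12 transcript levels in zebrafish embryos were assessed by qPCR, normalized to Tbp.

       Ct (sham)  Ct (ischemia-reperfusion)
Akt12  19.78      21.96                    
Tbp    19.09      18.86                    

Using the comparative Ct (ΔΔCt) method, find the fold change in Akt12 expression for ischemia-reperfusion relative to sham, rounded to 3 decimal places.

ΔCt(sham) = 19.780 − 19.090 = 0.690
ΔCt(ischemia-reperfusion) = 21.960 − 18.860 = 3.100
ΔΔCt = 3.100 − 0.690 = 2.410
Fold change = 2^(−2.410) = 0.1882

0.188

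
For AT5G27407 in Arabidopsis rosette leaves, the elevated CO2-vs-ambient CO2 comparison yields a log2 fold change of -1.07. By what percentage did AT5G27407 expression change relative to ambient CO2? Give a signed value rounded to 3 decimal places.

-52.368%

Fold change = 2^(-1.07) = 0.4763
Percent change = (FC − 1) × 100% = (0.4763 − 1) × 100 = -52.368%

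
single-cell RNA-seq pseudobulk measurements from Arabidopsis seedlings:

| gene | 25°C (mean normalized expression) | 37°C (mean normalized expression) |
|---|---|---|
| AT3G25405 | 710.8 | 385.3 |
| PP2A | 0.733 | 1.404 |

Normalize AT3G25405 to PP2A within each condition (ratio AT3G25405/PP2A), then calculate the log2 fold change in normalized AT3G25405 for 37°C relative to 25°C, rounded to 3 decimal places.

-1.821

AT3G25405/PP2A (25°C) = 710.8 / 0.733 = 969.71
AT3G25405/PP2A (37°C) = 385.3 / 1.404 = 274.43
Fold change = 274.43 / 969.71 = 0.2830
log2(0.2830) = -1.8211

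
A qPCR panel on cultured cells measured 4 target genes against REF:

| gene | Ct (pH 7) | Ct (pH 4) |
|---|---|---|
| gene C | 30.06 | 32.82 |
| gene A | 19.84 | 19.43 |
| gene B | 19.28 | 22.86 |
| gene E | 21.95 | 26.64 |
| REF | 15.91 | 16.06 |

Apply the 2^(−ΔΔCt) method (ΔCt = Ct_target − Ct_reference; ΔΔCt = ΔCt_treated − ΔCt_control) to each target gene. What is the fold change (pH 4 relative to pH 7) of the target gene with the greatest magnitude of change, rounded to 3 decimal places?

gene C: ΔΔCt = (32.82−16.06) − (30.06−15.91) = 16.76 − 14.15 = 2.61; fold change = 2^-2.61 = 0.164
gene A: ΔΔCt = (19.43−16.06) − (19.84−15.91) = 3.37 − 3.93 = -0.56; fold change = 2^0.56 = 1.474
gene B: ΔΔCt = (22.86−16.06) − (19.28−15.91) = 6.80 − 3.37 = 3.43; fold change = 2^-3.43 = 0.093
gene E: ΔΔCt = (26.64−16.06) − (21.95−15.91) = 10.58 − 6.04 = 4.54; fold change = 2^-4.54 = 0.043
gene E has the largest |ΔΔCt| = 4.54.

0.043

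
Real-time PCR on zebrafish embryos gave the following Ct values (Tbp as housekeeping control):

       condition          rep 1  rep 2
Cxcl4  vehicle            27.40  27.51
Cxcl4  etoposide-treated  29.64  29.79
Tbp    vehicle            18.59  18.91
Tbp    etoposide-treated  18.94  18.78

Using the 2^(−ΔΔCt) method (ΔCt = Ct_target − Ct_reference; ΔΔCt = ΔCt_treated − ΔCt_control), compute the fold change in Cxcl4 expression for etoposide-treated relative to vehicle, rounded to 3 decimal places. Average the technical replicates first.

Mean Ct: Cxcl4 vehicle 27.455; Cxcl4 etoposide-treated 29.715; Tbp vehicle 18.750; Tbp etoposide-treated 18.860
ΔCt(vehicle) = 27.455 − 18.750 = 8.705
ΔCt(etoposide-treated) = 29.715 − 18.860 = 10.855
ΔΔCt = 10.855 − 8.705 = 2.150
Fold change = 2^(−2.150) = 0.2253

0.225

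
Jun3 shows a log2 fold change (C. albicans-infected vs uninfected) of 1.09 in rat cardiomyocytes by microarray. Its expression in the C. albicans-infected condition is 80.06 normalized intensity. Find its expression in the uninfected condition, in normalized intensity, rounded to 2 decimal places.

Fold change = 2^(1.09) = 2.1287
uninfected expression = 80.06 / 2.1287 = 37.61

37.61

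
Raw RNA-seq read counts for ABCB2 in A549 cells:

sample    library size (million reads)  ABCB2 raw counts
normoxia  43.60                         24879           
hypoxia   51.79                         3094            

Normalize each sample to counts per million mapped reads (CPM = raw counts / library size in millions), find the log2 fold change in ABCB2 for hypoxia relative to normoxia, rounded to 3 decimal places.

-3.256

CPM(normoxia) = 24879 / 43.60 = 570.6193
CPM(hypoxia) = 3094 / 51.79 = 59.7413
Fold change = 59.7413 / 570.6193 = 0.10470
log2(0.10470) = -3.2557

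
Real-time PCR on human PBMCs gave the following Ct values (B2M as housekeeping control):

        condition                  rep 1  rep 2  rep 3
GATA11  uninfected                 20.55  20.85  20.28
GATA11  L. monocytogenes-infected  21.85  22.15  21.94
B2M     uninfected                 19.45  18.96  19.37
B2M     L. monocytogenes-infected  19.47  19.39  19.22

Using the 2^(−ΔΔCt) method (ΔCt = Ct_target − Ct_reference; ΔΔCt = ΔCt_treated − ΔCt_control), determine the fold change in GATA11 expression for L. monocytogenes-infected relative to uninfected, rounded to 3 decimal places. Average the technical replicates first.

Mean Ct: GATA11 uninfected 20.560; GATA11 L. monocytogenes-infected 21.980; B2M uninfected 19.260; B2M L. monocytogenes-infected 19.360
ΔCt(uninfected) = 20.560 − 19.260 = 1.300
ΔCt(L. monocytogenes-infected) = 21.980 − 19.360 = 2.620
ΔΔCt = 2.620 − 1.300 = 1.320
Fold change = 2^(−1.320) = 0.4005

0.401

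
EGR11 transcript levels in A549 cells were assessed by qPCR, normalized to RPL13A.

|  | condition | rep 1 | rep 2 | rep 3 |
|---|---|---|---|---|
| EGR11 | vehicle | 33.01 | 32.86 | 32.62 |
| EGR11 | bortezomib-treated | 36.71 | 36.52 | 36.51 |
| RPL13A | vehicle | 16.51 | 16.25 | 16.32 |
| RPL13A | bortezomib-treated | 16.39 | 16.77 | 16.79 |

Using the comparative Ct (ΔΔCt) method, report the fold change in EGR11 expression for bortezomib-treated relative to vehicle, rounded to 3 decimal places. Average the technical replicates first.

0.091

Mean Ct: EGR11 vehicle 32.830; EGR11 bortezomib-treated 36.580; RPL13A vehicle 16.360; RPL13A bortezomib-treated 16.650
ΔCt(vehicle) = 32.830 − 16.360 = 16.470
ΔCt(bortezomib-treated) = 36.580 − 16.650 = 19.930
ΔΔCt = 19.930 − 16.470 = 3.460
Fold change = 2^(−3.460) = 0.0909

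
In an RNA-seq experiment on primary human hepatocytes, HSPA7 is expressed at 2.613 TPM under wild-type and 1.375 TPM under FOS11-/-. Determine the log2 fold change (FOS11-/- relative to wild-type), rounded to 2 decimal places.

Fold change = 1.375 / 2.613 = 0.5262
log2(0.5262) = -0.926

-0.93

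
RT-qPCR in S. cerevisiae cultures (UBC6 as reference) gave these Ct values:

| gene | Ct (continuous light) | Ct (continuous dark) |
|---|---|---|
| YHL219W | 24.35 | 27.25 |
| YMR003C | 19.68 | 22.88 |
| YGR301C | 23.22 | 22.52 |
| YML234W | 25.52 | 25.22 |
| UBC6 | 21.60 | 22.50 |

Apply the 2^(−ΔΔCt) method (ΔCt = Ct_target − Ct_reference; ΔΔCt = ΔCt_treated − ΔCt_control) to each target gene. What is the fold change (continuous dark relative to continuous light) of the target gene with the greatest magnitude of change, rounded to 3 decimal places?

YHL219W: ΔΔCt = (27.25−22.50) − (24.35−21.60) = 4.75 − 2.75 = 2.00; fold change = 2^-2.00 = 0.250
YMR003C: ΔΔCt = (22.88−22.50) − (19.68−21.60) = 0.38 − (-1.92) = 2.30; fold change = 2^-2.30 = 0.203
YGR301C: ΔΔCt = (22.52−22.50) − (23.22−21.60) = 0.02 − 1.62 = -1.60; fold change = 2^1.60 = 3.031
YML234W: ΔΔCt = (25.22−22.50) − (25.52−21.60) = 2.72 − 3.92 = -1.20; fold change = 2^1.20 = 2.297
YMR003C has the largest |ΔΔCt| = 2.30.

0.203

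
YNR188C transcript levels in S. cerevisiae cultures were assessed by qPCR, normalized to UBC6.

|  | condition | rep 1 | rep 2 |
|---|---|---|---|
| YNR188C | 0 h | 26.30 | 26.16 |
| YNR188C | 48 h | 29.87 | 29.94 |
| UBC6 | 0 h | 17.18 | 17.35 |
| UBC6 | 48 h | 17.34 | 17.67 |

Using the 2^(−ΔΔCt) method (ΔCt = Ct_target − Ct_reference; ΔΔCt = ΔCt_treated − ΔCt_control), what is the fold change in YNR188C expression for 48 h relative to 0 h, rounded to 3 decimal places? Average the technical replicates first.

Mean Ct: YNR188C 0 h 26.230; YNR188C 48 h 29.905; UBC6 0 h 17.265; UBC6 48 h 17.505
ΔCt(0 h) = 26.230 − 17.265 = 8.965
ΔCt(48 h) = 29.905 − 17.505 = 12.400
ΔΔCt = 12.400 − 8.965 = 3.435
Fold change = 2^(−3.435) = 0.0925

0.092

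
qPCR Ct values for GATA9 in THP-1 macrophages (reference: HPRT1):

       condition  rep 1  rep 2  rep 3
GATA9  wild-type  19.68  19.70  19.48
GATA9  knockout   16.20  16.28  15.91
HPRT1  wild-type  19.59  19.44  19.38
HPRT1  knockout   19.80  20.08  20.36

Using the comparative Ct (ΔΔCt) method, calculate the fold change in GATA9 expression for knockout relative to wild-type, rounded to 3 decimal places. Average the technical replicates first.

17.148

Mean Ct: GATA9 wild-type 19.620; GATA9 knockout 16.130; HPRT1 wild-type 19.470; HPRT1 knockout 20.080
ΔCt(wild-type) = 19.620 − 19.470 = 0.150
ΔCt(knockout) = 16.130 − 20.080 = -3.950
ΔΔCt = -3.950 − 0.150 = -4.100
Fold change = 2^(−(-4.100)) = 2^4.100 = 17.1484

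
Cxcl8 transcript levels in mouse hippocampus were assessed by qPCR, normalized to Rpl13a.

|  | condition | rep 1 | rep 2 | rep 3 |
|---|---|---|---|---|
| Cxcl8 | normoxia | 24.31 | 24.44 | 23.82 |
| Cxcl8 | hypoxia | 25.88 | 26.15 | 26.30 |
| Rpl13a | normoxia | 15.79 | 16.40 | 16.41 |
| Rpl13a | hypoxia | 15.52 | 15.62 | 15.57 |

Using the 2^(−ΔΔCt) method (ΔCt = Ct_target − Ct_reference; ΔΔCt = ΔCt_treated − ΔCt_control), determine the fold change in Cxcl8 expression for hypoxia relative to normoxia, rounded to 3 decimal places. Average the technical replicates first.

0.171

Mean Ct: Cxcl8 normoxia 24.190; Cxcl8 hypoxia 26.110; Rpl13a normoxia 16.200; Rpl13a hypoxia 15.570
ΔCt(normoxia) = 24.190 − 16.200 = 7.990
ΔCt(hypoxia) = 26.110 − 15.570 = 10.540
ΔΔCt = 10.540 − 7.990 = 2.550
Fold change = 2^(−2.550) = 0.1708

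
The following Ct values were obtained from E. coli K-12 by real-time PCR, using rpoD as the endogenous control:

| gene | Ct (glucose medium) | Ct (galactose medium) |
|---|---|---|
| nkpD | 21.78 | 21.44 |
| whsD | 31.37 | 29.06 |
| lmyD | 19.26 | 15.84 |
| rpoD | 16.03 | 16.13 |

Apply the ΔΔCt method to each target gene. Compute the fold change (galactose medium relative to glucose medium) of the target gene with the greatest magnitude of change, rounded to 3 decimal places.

11.472

nkpD: ΔΔCt = (21.44−16.13) − (21.78−16.03) = 5.31 − 5.75 = -0.44; fold change = 2^0.44 = 1.357
whsD: ΔΔCt = (29.06−16.13) − (31.37−16.03) = 12.93 − 15.34 = -2.41; fold change = 2^2.41 = 5.315
lmyD: ΔΔCt = (15.84−16.13) − (19.26−16.03) = -0.29 − 3.23 = -3.52; fold change = 2^3.52 = 11.472
lmyD has the largest |ΔΔCt| = 3.52.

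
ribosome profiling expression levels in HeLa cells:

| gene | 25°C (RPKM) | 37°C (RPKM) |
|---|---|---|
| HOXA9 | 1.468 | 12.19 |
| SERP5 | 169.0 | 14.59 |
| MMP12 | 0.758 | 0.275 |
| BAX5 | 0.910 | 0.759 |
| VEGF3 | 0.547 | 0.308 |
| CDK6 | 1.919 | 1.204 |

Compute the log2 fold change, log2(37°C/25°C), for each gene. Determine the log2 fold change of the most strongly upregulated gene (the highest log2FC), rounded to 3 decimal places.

log2(12.19/1.468) = 3.054  (HOXA9)
log2(14.59/169.0) = -3.534  (SERP5)
log2(0.275/0.758) = -1.463  (MMP12)
log2(0.759/0.910) = -0.262  (BAX5)
log2(0.308/0.547) = -0.829  (VEGF3)
log2(1.204/1.919) = -0.673  (CDK6)
HOXA9 is most strongly upregulated.

3.054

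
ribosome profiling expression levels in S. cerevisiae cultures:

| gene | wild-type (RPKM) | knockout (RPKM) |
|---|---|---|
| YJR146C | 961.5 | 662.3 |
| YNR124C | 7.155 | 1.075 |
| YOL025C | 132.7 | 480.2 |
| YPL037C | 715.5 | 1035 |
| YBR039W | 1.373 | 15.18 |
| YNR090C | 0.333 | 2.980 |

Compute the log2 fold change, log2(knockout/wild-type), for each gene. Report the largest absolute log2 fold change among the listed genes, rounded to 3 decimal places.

log2(662.3/961.5) = -0.538  (YJR146C)
log2(1.075/7.155) = -2.735  (YNR124C)
log2(480.2/132.7) = 1.855  (YOL025C)
log2(1035/715.5) = 0.533  (YPL037C)
log2(15.18/1.373) = 3.467  (YBR039W)
log2(2.980/0.333) = 3.162  (YNR090C)
The largest magnitude belongs to YBR039W.

3.467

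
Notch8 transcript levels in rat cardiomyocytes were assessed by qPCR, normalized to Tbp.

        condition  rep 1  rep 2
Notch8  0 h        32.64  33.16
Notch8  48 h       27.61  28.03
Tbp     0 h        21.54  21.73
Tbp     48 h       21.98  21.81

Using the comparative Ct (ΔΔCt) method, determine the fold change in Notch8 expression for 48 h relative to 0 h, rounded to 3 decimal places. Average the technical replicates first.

40.504

Mean Ct: Notch8 0 h 32.900; Notch8 48 h 27.820; Tbp 0 h 21.635; Tbp 48 h 21.895
ΔCt(0 h) = 32.900 − 21.635 = 11.265
ΔCt(48 h) = 27.820 − 21.895 = 5.925
ΔΔCt = 5.925 − 11.265 = -5.340
Fold change = 2^(−(-5.340)) = 2^5.340 = 40.5042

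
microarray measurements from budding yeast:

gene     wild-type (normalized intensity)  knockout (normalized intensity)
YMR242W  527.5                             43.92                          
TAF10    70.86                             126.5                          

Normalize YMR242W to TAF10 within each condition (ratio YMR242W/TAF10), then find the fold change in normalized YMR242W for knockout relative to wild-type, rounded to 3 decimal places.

0.047

YMR242W/TAF10 (wild-type) = 527.5 / 70.86 = 7.4443
YMR242W/TAF10 (knockout) = 43.92 / 126.5 = 0.34719
Fold change = 0.34719 / 7.4443 = 0.0466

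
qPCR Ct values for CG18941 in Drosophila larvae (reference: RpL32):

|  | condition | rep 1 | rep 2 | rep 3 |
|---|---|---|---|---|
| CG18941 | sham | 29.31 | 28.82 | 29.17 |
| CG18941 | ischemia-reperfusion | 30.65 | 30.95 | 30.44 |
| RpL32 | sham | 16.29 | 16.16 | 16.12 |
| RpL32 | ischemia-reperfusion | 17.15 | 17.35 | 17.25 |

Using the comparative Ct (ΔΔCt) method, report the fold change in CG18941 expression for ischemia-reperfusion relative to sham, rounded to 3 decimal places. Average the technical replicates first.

Mean Ct: CG18941 sham 29.100; CG18941 ischemia-reperfusion 30.680; RpL32 sham 16.190; RpL32 ischemia-reperfusion 17.250
ΔCt(sham) = 29.100 − 16.190 = 12.910
ΔCt(ischemia-reperfusion) = 30.680 − 17.250 = 13.430
ΔΔCt = 13.430 − 12.910 = 0.520
Fold change = 2^(−0.520) = 0.6974

0.697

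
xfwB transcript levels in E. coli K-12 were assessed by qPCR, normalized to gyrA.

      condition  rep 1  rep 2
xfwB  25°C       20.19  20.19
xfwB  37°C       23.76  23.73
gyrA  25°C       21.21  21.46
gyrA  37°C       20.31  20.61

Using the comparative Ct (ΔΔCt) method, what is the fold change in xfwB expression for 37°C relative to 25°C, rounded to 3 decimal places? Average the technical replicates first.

0.046

Mean Ct: xfwB 25°C 20.190; xfwB 37°C 23.745; gyrA 25°C 21.335; gyrA 37°C 20.460
ΔCt(25°C) = 20.190 − 21.335 = -1.145
ΔCt(37°C) = 23.745 − 20.460 = 3.285
ΔΔCt = 3.285 − (-1.145) = 4.430
Fold change = 2^(−4.430) = 0.0464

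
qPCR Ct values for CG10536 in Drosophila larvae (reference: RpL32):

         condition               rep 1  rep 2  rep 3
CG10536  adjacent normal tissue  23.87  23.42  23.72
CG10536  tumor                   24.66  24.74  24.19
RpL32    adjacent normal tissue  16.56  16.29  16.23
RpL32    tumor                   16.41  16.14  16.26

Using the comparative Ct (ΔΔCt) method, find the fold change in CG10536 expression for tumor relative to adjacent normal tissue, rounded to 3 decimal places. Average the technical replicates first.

Mean Ct: CG10536 adjacent normal tissue 23.670; CG10536 tumor 24.530; RpL32 adjacent normal tissue 16.360; RpL32 tumor 16.270
ΔCt(adjacent normal tissue) = 23.670 − 16.360 = 7.310
ΔCt(tumor) = 24.530 − 16.270 = 8.260
ΔΔCt = 8.260 − 7.310 = 0.950
Fold change = 2^(−0.950) = 0.5176

0.518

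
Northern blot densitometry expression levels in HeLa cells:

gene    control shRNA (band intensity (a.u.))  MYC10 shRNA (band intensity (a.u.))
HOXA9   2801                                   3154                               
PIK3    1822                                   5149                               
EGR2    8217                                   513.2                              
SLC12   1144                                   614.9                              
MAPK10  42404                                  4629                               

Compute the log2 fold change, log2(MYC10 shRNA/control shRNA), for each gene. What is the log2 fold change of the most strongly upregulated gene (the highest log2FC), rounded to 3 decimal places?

1.499

log2(3154/2801) = 0.171  (HOXA9)
log2(5149/1822) = 1.499  (PIK3)
log2(513.2/8217) = -4.001  (EGR2)
log2(614.9/1144) = -0.896  (SLC12)
log2(4629/42404) = -3.195  (MAPK10)
PIK3 is most strongly upregulated.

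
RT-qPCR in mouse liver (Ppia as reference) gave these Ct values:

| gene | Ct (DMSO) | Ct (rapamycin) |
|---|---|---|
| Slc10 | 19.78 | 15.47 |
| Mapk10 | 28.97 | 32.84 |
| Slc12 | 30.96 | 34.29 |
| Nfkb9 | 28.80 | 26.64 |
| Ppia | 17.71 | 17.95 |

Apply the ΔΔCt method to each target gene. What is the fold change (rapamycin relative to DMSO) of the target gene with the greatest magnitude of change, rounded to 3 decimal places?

23.425

Slc10: ΔΔCt = (15.47−17.95) − (19.78−17.71) = -2.48 − 2.07 = -4.55; fold change = 2^4.55 = 23.425
Mapk10: ΔΔCt = (32.84−17.95) − (28.97−17.71) = 14.89 − 11.26 = 3.63; fold change = 2^-3.63 = 0.081
Slc12: ΔΔCt = (34.29−17.95) − (30.96−17.71) = 16.34 − 13.25 = 3.09; fold change = 2^-3.09 = 0.117
Nfkb9: ΔΔCt = (26.64−17.95) − (28.80−17.71) = 8.69 − 11.09 = -2.40; fold change = 2^2.40 = 5.278
Slc10 has the largest |ΔΔCt| = 4.55.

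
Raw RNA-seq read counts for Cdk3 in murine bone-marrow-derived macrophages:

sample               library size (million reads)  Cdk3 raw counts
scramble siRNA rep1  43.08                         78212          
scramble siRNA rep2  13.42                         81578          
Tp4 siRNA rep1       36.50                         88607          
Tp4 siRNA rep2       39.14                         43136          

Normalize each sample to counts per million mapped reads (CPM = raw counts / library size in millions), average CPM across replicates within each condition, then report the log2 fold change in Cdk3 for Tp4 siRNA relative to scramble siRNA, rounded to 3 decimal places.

-1.161

CPM(scramble siRNA rep1) = 78212 / 43.08 = 1815.5060
CPM(scramble siRNA rep2) = 81578 / 13.42 = 6078.8376
CPM(Tp4 siRNA rep1) = 88607 / 36.50 = 2427.5890
CPM(Tp4 siRNA rep2) = 43136 / 39.14 = 1102.0950
mean CPM(scramble siRNA) = 3947.1718; mean CPM(Tp4 siRNA) = 1764.8420
Fold change = 1764.8420 / 3947.1718 = 0.44712
log2(0.44712) = -1.1613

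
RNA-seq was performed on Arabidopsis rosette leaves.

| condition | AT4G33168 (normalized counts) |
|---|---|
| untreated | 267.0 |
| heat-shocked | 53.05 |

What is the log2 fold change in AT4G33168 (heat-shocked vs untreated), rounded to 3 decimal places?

Fold change = 53.05 / 267.0 = 0.1987
log2(0.1987) = -2.3314

-2.331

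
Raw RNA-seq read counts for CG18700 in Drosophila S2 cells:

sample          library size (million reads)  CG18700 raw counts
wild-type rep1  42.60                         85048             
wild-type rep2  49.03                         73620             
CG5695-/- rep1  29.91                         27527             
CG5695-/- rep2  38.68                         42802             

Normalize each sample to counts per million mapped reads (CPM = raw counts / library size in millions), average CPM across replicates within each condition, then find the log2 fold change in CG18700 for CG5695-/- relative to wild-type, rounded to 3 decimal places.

CPM(wild-type rep1) = 85048 / 42.60 = 1996.4319
CPM(wild-type rep2) = 73620 / 49.03 = 1501.5297
CPM(CG5695-/- rep1) = 27527 / 29.91 = 920.3276
CPM(CG5695-/- rep2) = 42802 / 38.68 = 1106.5667
mean CPM(wild-type) = 1748.9808; mean CPM(CG5695-/-) = 1013.4472
Fold change = 1013.4472 / 1748.9808 = 0.57945
log2(0.57945) = -0.7872

-0.787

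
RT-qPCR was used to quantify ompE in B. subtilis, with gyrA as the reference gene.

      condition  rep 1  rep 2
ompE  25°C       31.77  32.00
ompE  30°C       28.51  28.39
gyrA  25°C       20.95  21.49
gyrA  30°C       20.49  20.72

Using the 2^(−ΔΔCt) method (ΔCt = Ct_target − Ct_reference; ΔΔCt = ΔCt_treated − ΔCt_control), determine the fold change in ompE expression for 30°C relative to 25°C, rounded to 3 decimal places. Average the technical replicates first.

7.062

Mean Ct: ompE 25°C 31.885; ompE 30°C 28.450; gyrA 25°C 21.220; gyrA 30°C 20.605
ΔCt(25°C) = 31.885 − 21.220 = 10.665
ΔCt(30°C) = 28.450 − 20.605 = 7.845
ΔΔCt = 7.845 − 10.665 = -2.820
Fold change = 2^(−(-2.820)) = 2^2.820 = 7.0616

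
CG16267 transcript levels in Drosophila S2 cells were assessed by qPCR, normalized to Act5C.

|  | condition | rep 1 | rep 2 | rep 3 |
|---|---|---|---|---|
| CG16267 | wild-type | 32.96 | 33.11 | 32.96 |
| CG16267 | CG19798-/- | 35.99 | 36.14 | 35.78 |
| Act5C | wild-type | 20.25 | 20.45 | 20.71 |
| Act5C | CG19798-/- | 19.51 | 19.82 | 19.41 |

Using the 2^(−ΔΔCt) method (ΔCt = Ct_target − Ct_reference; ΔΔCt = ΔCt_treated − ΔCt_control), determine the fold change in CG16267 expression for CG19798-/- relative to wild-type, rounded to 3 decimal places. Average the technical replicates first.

Mean Ct: CG16267 wild-type 33.010; CG16267 CG19798-/- 35.970; Act5C wild-type 20.470; Act5C CG19798-/- 19.580
ΔCt(wild-type) = 33.010 − 20.470 = 12.540
ΔCt(CG19798-/-) = 35.970 − 19.580 = 16.390
ΔΔCt = 16.390 − 12.540 = 3.850
Fold change = 2^(−3.850) = 0.0693

0.069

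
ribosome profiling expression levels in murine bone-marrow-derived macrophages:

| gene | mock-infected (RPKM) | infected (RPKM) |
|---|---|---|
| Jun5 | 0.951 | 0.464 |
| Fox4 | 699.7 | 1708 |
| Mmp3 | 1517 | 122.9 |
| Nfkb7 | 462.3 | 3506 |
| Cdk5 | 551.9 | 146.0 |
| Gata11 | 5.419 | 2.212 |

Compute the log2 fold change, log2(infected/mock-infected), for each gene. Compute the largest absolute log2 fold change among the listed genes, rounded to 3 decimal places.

log2(0.464/0.951) = -1.035  (Jun5)
log2(1708/699.7) = 1.287  (Fox4)
log2(122.9/1517) = -3.626  (Mmp3)
log2(3506/462.3) = 2.923  (Nfkb7)
log2(146.0/551.9) = -1.918  (Cdk5)
log2(2.212/5.419) = -1.293  (Gata11)
The largest magnitude belongs to Mmp3.

3.626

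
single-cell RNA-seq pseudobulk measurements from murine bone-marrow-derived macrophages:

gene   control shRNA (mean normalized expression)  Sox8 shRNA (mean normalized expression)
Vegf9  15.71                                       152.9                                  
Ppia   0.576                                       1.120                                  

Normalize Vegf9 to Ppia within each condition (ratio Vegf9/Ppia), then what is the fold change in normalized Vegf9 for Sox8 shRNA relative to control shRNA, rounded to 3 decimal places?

5.005

Vegf9/Ppia (control shRNA) = 15.71 / 0.576 = 27.274
Vegf9/Ppia (Sox8 shRNA) = 152.9 / 1.120 = 136.52
Fold change = 136.52 / 27.274 = 5.0054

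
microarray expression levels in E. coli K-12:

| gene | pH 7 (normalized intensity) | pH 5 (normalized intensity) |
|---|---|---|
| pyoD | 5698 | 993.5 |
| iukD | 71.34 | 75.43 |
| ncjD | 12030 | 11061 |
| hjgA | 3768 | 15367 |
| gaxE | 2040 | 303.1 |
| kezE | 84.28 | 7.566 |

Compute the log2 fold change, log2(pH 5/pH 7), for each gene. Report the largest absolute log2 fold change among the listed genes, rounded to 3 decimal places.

log2(993.5/5698) = -2.520  (pyoD)
log2(75.43/71.34) = 0.080  (iukD)
log2(11061/12030) = -0.121  (ncjD)
log2(15367/3768) = 2.028  (hjgA)
log2(303.1/2040) = -2.751  (gaxE)
log2(7.566/84.28) = -3.478  (kezE)
The largest magnitude belongs to kezE.

3.478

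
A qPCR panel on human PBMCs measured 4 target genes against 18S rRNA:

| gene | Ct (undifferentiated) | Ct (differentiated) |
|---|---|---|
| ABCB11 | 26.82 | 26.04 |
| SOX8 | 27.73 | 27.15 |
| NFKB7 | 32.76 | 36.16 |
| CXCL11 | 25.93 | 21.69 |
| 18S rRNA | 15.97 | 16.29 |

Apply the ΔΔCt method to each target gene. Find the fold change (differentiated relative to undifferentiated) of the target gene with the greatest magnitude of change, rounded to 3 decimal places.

ABCB11: ΔΔCt = (26.04−16.29) − (26.82−15.97) = 9.75 − 10.85 = -1.10; fold change = 2^1.10 = 2.144
SOX8: ΔΔCt = (27.15−16.29) − (27.73−15.97) = 10.86 − 11.76 = -0.90; fold change = 2^0.90 = 1.866
NFKB7: ΔΔCt = (36.16−16.29) − (32.76−15.97) = 19.87 − 16.79 = 3.08; fold change = 2^-3.08 = 0.118
CXCL11: ΔΔCt = (21.69−16.29) − (25.93−15.97) = 5.40 − 9.96 = -4.56; fold change = 2^4.56 = 23.588
CXCL11 has the largest |ΔΔCt| = 4.56.

23.588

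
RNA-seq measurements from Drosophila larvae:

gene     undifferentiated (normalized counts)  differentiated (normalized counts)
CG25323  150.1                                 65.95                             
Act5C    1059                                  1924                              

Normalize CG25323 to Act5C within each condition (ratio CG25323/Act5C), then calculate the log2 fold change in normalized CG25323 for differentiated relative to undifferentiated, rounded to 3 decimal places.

CG25323/Act5C (undifferentiated) = 150.1 / 1059 = 0.14174
CG25323/Act5C (differentiated) = 65.95 / 1924 = 0.034278
Fold change = 0.034278 / 0.14174 = 0.2418
log2(0.2418) = -2.0479

-2.048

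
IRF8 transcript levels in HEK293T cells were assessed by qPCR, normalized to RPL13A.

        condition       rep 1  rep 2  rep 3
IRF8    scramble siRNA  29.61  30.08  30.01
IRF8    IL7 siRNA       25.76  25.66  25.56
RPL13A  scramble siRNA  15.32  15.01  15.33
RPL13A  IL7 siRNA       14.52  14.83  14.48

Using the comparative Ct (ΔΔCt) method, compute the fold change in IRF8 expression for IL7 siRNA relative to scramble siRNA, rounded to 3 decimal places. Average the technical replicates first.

Mean Ct: IRF8 scramble siRNA 29.900; IRF8 IL7 siRNA 25.660; RPL13A scramble siRNA 15.220; RPL13A IL7 siRNA 14.610
ΔCt(scramble siRNA) = 29.900 − 15.220 = 14.680
ΔCt(IL7 siRNA) = 25.660 − 14.610 = 11.050
ΔΔCt = 11.050 − 14.680 = -3.630
Fold change = 2^(−(-3.630)) = 2^3.630 = 12.3805

12.381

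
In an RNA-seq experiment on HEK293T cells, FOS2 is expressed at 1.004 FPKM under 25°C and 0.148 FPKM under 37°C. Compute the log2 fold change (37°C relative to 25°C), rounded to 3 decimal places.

-2.762

Fold change = 0.148 / 1.004 = 0.1474
log2(0.1474) = -2.7621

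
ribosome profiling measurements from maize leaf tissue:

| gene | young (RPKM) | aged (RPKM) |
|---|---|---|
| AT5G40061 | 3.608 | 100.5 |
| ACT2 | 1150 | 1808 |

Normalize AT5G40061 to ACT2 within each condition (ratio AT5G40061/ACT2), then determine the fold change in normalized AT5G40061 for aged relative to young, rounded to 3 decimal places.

17.717

AT5G40061/ACT2 (young) = 3.608 / 1150 = 0.0031374
AT5G40061/ACT2 (aged) = 100.5 / 1808 = 0.055586
Fold change = 0.055586 / 0.0031374 = 17.7174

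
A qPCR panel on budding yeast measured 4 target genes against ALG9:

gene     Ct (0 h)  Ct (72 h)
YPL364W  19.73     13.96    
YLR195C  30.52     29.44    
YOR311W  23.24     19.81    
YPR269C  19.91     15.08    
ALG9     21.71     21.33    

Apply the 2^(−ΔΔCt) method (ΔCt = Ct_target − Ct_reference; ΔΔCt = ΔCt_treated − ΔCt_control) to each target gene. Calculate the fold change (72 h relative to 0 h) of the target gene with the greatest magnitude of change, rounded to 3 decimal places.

41.933

YPL364W: ΔΔCt = (13.96−21.33) − (19.73−21.71) = -7.37 − (-1.98) = -5.39; fold change = 2^5.39 = 41.933
YLR195C: ΔΔCt = (29.44−21.33) − (30.52−21.71) = 8.11 − 8.81 = -0.70; fold change = 2^0.70 = 1.625
YOR311W: ΔΔCt = (19.81−21.33) − (23.24−21.71) = -1.52 − 1.53 = -3.05; fold change = 2^3.05 = 8.282
YPR269C: ΔΔCt = (15.08−21.33) − (19.91−21.71) = -6.25 − (-1.80) = -4.45; fold change = 2^4.45 = 21.857
YPL364W has the largest |ΔΔCt| = 5.39.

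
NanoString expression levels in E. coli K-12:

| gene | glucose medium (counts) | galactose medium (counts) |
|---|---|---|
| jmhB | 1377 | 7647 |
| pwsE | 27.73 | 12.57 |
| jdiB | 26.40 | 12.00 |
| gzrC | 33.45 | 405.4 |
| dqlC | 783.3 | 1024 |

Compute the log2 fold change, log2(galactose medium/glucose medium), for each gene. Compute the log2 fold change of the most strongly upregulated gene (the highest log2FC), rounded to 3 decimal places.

3.599

log2(7647/1377) = 2.473  (jmhB)
log2(12.57/27.73) = -1.141  (pwsE)
log2(12.00/26.40) = -1.138  (jdiB)
log2(405.4/33.45) = 3.599  (gzrC)
log2(1024/783.3) = 0.387  (dqlC)
gzrC is most strongly upregulated.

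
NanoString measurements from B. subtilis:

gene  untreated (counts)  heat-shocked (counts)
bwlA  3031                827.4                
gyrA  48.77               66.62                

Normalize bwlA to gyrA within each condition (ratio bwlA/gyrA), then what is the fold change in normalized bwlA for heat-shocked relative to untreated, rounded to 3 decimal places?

bwlA/gyrA (untreated) = 3031 / 48.77 = 62.149
bwlA/gyrA (heat-shocked) = 827.4 / 66.62 = 12.42
Fold change = 12.42 / 62.149 = 0.1998

0.200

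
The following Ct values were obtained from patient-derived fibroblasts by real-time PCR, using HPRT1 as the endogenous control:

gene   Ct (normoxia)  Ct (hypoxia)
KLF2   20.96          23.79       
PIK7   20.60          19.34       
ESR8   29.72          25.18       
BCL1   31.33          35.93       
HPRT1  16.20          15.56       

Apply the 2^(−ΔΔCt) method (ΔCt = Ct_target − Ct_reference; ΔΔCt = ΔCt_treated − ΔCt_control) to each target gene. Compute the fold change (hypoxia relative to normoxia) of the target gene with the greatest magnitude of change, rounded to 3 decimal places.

0.026

KLF2: ΔΔCt = (23.79−15.56) − (20.96−16.20) = 8.23 − 4.76 = 3.47; fold change = 2^-3.47 = 0.090
PIK7: ΔΔCt = (19.34−15.56) − (20.60−16.20) = 3.78 − 4.40 = -0.62; fold change = 2^0.62 = 1.537
ESR8: ΔΔCt = (25.18−15.56) − (29.72−16.20) = 9.62 − 13.52 = -3.90; fold change = 2^3.90 = 14.929
BCL1: ΔΔCt = (35.93−15.56) − (31.33−16.20) = 20.37 − 15.13 = 5.24; fold change = 2^-5.24 = 0.026
BCL1 has the largest |ΔΔCt| = 5.24.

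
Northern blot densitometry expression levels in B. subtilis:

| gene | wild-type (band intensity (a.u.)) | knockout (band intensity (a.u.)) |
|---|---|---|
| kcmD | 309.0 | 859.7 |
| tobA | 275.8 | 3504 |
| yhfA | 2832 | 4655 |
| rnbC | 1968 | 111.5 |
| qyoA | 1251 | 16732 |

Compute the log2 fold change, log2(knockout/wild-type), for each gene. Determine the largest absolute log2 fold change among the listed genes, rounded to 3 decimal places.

4.142

log2(859.7/309.0) = 1.476  (kcmD)
log2(3504/275.8) = 3.667  (tobA)
log2(4655/2832) = 0.717  (yhfA)
log2(111.5/1968) = -4.142  (rnbC)
log2(16732/1251) = 3.741  (qyoA)
The largest magnitude belongs to rnbC.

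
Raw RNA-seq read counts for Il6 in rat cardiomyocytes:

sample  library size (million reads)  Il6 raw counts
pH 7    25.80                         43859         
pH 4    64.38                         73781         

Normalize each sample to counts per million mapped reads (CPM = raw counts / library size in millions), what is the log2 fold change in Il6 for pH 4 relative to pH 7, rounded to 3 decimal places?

-0.569

CPM(pH 7) = 43859 / 25.80 = 1699.9612
CPM(pH 4) = 73781 / 64.38 = 1146.0236
Fold change = 1146.0236 / 1699.9612 = 0.67415
log2(0.67415) = -0.5689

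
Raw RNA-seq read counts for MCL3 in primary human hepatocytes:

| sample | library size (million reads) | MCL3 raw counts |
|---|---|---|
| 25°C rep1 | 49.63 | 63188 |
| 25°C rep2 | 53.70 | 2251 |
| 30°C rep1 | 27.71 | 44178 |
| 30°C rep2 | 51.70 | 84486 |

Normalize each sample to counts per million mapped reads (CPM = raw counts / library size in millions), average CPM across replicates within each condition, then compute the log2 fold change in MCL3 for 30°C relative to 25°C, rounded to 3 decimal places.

1.296

CPM(25°C rep1) = 63188 / 49.63 = 1273.1815
CPM(25°C rep2) = 2251 / 53.70 = 41.9181
CPM(30°C rep1) = 44178 / 27.71 = 1594.2981
CPM(30°C rep2) = 84486 / 51.70 = 1634.1586
mean CPM(25°C) = 657.5498; mean CPM(30°C) = 1614.2283
Fold change = 1614.2283 / 657.5498 = 2.45491
log2(2.45491) = 1.2957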